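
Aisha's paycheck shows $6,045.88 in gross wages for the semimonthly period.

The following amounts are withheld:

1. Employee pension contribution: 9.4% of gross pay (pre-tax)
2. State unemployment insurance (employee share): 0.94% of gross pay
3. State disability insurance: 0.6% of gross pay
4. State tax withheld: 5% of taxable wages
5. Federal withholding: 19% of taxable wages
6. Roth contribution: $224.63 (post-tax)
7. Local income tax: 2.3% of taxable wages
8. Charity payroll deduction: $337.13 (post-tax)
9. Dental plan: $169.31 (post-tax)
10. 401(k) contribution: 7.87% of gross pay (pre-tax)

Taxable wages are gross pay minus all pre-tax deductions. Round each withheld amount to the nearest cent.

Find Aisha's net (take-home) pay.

401(k) contribution: $6,045.88 × 0.0787 = $475.81
Employee pension contribution: $6,045.88 × 0.094 = $568.31
Pre-tax total = $475.81 + $568.31 = $1,044.12
Taxable wages = $6,045.88 − $1,044.12 = $5,001.76
Local income tax: $5,001.76 × 0.023 = $115.04
Federal withholding: $5,001.76 × 0.19 = $950.33
State tax withheld: $5,001.76 × 0.05 = $250.09
State disability insurance: $6,045.88 × 0.006 = $36.28
State unemployment insurance (employee share): $6,045.88 × 0.0094 = $56.83
Dental plan: $169.31
Charity payroll deduction: $337.13
Roth contribution: $224.63
Total deductions = $475.81 + $568.31 + $115.04 + $950.33 + $250.09 + $36.28 + $56.83 + $169.31 + $337.13 + $224.63 = $3,183.76
Net pay = $6,045.88 − $3,183.76 = $2,862.12

$2,862.12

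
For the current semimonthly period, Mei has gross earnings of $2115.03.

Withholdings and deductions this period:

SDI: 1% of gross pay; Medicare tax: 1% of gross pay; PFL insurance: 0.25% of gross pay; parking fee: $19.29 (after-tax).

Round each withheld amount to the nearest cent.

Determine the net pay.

Medicare tax: $2115.03 × 0.01 = $21.15
PFL insurance: $2115.03 × 0.0025 = $5.29
SDI: $2115.03 × 0.01 = $21.15
Parking fee: $19.29
Total deductions = $21.15 + $5.29 + $21.15 + $19.29 = $66.88
Net pay = $2115.03 − $66.88 = $2048.15

$2048.15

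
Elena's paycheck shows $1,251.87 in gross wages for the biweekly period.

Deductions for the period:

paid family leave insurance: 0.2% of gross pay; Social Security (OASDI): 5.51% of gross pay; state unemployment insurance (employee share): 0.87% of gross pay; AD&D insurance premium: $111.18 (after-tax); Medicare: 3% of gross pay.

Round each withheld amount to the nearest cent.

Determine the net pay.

$1,020.76

State unemployment insurance (employee share): $1,251.87 × 0.0087 = $10.89
Social Security (OASDI): $1,251.87 × 0.0551 = $68.98
Paid family leave insurance: $1,251.87 × 0.002 = $2.50
Medicare: $1,251.87 × 0.03 = $37.56
AD&D insurance premium: $111.18
Total deductions = $10.89 + $68.98 + $2.50 + $37.56 + $111.18 = $231.11
Net pay = $1,251.87 − $231.11 = $1,020.76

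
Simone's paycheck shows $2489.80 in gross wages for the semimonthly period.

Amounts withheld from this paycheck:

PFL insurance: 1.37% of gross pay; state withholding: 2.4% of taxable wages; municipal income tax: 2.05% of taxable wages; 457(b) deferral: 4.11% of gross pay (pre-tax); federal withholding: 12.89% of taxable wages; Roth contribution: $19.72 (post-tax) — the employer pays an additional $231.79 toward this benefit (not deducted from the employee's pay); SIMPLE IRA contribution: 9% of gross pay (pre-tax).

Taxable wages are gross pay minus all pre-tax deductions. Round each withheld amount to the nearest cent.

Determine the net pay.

SIMPLE IRA contribution: $2489.80 × 0.09 = $224.08
457(b) deferral: $2489.80 × 0.0411 = $102.33
Pre-tax total = $224.08 + $102.33 = $326.41
Taxable wages = $2489.80 − $326.41 = $2163.39
Municipal income tax: $2163.39 × 0.0205 = $44.35
State withholding: $2163.39 × 0.024 = $51.92
Federal withholding: $2163.39 × 0.1289 = $278.86
PFL insurance: $2489.80 × 0.0137 = $34.11
Roth contribution: $19.72
(Employer's $231.79 toward Roth contribution is not withheld from the employee.)
Total deductions = $224.08 + $102.33 + $44.35 + $51.92 + $278.86 + $34.11 + $19.72 = $755.37
Net pay = $2489.80 − $755.37 = $1734.43

$1734.43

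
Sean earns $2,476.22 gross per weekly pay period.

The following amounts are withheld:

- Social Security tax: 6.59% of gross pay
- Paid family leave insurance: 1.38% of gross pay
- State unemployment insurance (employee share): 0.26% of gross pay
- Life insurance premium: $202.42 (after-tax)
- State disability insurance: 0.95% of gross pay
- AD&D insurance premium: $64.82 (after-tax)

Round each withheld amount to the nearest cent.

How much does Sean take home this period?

$1,981.67

Paid family leave insurance: $2,476.22 × 0.0138 = $34.17
Social Security tax: $2,476.22 × 0.0659 = $163.18
State disability insurance: $2,476.22 × 0.0095 = $23.52
State unemployment insurance (employee share): $2,476.22 × 0.0026 = $6.44
Life insurance premium: $202.42
AD&D insurance premium: $64.82
Total deductions = $34.17 + $163.18 + $23.52 + $6.44 + $202.42 + $64.82 = $494.55
Net pay = $2,476.22 − $494.55 = $1,981.67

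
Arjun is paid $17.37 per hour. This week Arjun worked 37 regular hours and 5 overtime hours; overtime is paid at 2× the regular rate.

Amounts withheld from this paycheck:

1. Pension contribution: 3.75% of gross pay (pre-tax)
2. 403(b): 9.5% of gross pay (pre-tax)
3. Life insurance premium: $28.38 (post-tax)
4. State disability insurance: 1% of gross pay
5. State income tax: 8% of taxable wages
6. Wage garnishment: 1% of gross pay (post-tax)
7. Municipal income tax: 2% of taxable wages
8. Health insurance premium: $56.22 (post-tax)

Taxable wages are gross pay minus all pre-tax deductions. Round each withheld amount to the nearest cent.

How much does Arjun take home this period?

$536.48

Regular pay: 37 × $17.37 = $642.69
Overtime pay: 5 × $17.37 × 2 = $173.70
Gross pay = $642.69 + $173.70 = $816.39
Pension contribution: $816.39 × 0.0375 = $30.61
403(b): $816.39 × 0.095 = $77.56
Pre-tax total = $30.61 + $77.56 = $108.17
Taxable wages = $816.39 − $108.17 = $708.22
Municipal income tax: $708.22 × 0.02 = $14.16
State income tax: $708.22 × 0.08 = $56.66
State disability insurance: $816.39 × 0.01 = $8.16
Wage garnishment: $816.39 × 0.01 = $8.16
Life insurance premium: $28.38
Health insurance premium: $56.22
Total deductions = $30.61 + $77.56 + $14.16 + $56.66 + $8.16 + $8.16 + $28.38 + $56.22 = $279.91
Net pay = $816.39 − $279.91 = $536.48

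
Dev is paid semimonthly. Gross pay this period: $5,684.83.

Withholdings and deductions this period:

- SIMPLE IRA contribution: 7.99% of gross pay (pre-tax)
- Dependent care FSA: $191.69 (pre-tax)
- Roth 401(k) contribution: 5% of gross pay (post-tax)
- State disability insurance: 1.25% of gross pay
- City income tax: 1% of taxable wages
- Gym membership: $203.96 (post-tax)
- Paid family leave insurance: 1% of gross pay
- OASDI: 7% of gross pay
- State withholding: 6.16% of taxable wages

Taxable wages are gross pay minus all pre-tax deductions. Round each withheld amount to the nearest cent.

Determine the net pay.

SIMPLE IRA contribution: $5,684.83 × 0.0799 = $454.22
Dependent care FSA: $191.69
Pre-tax total = $454.22 + $191.69 = $645.91
Taxable wages = $5,684.83 − $645.91 = $5,038.92
State withholding: $5,038.92 × 0.0616 = $310.40
City income tax: $5,038.92 × 0.01 = $50.39
State disability insurance: $5,684.83 × 0.0125 = $71.06
OASDI: $5,684.83 × 0.07 = $397.94
Paid family leave insurance: $5,684.83 × 0.01 = $56.85
Roth 401(k) contribution: $5,684.83 × 0.05 = $284.24
Gym membership: $203.96
Total deductions = $454.22 + $191.69 + $310.40 + $50.39 + $71.06 + $397.94 + $56.85 + $284.24 + $203.96 = $2,020.75
Net pay = $5,684.83 − $2,020.75 = $3,664.08

$3,664.08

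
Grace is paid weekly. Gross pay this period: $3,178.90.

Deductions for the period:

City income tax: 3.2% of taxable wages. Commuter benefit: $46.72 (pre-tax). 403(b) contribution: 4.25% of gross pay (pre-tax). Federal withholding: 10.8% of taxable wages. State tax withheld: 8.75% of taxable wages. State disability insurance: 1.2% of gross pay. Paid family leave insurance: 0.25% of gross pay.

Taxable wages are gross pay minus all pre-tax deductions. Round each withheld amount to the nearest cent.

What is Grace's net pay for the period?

$2,269.15

403(b) contribution: $3,178.90 × 0.0425 = $135.10
Commuter benefit: $46.72
Pre-tax total = $135.10 + $46.72 = $181.82
Taxable wages = $3,178.90 − $181.82 = $2,997.08
State tax withheld: $2,997.08 × 0.0875 = $262.24
Federal withholding: $2,997.08 × 0.108 = $323.68
City income tax: $2,997.08 × 0.032 = $95.91
Paid family leave insurance: $3,178.90 × 0.0025 = $7.95
State disability insurance: $3,178.90 × 0.012 = $38.15
Total deductions = $135.10 + $46.72 + $262.24 + $323.68 + $95.91 + $7.95 + $38.15 = $909.75
Net pay = $3,178.90 − $909.75 = $2,269.15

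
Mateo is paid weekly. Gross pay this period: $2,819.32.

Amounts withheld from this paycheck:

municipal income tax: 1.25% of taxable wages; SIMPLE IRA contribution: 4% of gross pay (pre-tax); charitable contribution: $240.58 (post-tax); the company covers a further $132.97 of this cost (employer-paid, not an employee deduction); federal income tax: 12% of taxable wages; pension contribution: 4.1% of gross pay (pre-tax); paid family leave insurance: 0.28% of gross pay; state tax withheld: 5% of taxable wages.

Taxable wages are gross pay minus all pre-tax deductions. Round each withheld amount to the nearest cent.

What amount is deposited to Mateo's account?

Pension contribution: $2,819.32 × 0.041 = $115.59
SIMPLE IRA contribution: $2,819.32 × 0.04 = $112.77
Pre-tax total = $115.59 + $112.77 = $228.36
Taxable wages = $2,819.32 − $228.36 = $2,590.96
State tax withheld: $2,590.96 × 0.05 = $129.55
Federal income tax: $2,590.96 × 0.12 = $310.92
Municipal income tax: $2,590.96 × 0.0125 = $32.39
Paid family leave insurance: $2,819.32 × 0.0028 = $7.89
Charitable contribution: $240.58
(Employer's $132.97 toward charitable contribution is not withheld from the employee.)
Total deductions = $115.59 + $112.77 + $129.55 + $310.92 + $32.39 + $7.89 + $240.58 = $949.69
Net pay = $2,819.32 − $949.69 = $1,869.63

$1,869.63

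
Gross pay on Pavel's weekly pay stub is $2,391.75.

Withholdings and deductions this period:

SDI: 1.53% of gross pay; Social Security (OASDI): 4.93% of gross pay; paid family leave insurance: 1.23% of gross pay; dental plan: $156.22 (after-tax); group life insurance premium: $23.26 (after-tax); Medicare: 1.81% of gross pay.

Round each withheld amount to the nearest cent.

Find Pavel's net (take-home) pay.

Social Security (OASDI): $2,391.75 × 0.0493 = $117.91
SDI: $2,391.75 × 0.0153 = $36.59
Paid family leave insurance: $2,391.75 × 0.0123 = $29.42
Medicare: $2,391.75 × 0.0181 = $43.29
Group life insurance premium: $23.26
Dental plan: $156.22
Total deductions = $117.91 + $36.59 + $29.42 + $43.29 + $23.26 + $156.22 = $406.69
Net pay = $2,391.75 − $406.69 = $1,985.06

$1,985.06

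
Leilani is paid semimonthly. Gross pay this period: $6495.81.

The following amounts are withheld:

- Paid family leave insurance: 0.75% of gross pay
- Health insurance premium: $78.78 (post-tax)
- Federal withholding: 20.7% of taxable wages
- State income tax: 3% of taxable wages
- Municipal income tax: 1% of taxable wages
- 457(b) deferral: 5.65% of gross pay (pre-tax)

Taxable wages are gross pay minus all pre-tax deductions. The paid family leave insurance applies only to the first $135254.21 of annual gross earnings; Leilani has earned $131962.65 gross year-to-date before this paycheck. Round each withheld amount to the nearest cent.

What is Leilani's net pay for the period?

$4511.52

457(b) deferral: $6495.81 × 0.0565 = $367.01
Taxable wages = $6495.81 − $367.01 = $6128.80
Municipal income tax: $6128.80 × 0.01 = $61.29
Federal withholding: $6128.80 × 0.207 = $1268.66
State income tax: $6128.80 × 0.03 = $183.86
Paid family leave insurance: only $135254.21 − $131962.65 = $3291.56 of this check is subject → $3291.56 × 0.0075 = $24.69
Health insurance premium: $78.78
Total deductions = $367.01 + $61.29 + $1268.66 + $183.86 + $24.69 + $78.78 = $1984.29
Net pay = $6495.81 − $1984.29 = $4511.52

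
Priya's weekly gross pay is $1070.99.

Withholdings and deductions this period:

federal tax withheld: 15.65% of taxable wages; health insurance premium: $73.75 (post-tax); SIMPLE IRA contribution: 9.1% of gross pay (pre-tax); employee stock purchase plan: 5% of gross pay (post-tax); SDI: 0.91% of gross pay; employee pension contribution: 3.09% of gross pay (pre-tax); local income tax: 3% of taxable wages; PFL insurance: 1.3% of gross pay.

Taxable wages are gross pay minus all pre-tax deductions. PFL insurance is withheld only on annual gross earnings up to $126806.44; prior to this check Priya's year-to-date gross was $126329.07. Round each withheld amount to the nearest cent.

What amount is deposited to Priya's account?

$621.79

SIMPLE IRA contribution: $1070.99 × 0.091 = $97.46
Employee pension contribution: $1070.99 × 0.0309 = $33.09
Pre-tax total = $97.46 + $33.09 = $130.55
Taxable wages = $1070.99 − $130.55 = $940.44
Federal tax withheld: $940.44 × 0.1565 = $147.18
Local income tax: $940.44 × 0.03 = $28.21
SDI: $1070.99 × 0.0091 = $9.75
PFL insurance: only $126806.44 − $126329.07 = $477.37 of this check is subject → $477.37 × 0.013 = $6.21
Employee stock purchase plan: $1070.99 × 0.05 = $53.55
Health insurance premium: $73.75
Total deductions = $97.46 + $33.09 + $147.18 + $28.21 + $9.75 + $6.21 + $53.55 + $73.75 = $449.20
Net pay = $1070.99 − $449.20 = $621.79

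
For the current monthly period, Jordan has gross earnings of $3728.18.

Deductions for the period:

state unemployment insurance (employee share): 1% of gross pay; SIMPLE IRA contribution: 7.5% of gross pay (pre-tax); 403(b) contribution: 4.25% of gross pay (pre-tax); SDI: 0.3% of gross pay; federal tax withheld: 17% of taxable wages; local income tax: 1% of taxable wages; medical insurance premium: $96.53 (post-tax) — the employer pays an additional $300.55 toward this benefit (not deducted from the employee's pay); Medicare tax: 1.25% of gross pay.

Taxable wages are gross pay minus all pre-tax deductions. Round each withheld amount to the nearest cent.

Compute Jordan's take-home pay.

403(b) contribution: $3728.18 × 0.0425 = $158.45
SIMPLE IRA contribution: $3728.18 × 0.075 = $279.61
Pre-tax total = $158.45 + $279.61 = $438.06
Taxable wages = $3728.18 − $438.06 = $3290.12
Federal tax withheld: $3290.12 × 0.17 = $559.32
Local income tax: $3290.12 × 0.01 = $32.90
Medicare tax: $3728.18 × 0.0125 = $46.60
State unemployment insurance (employee share): $3728.18 × 0.01 = $37.28
SDI: $3728.18 × 0.003 = $11.18
Medical insurance premium: $96.53
(Employer's $300.55 toward medical insurance premium is not withheld from the employee.)
Total deductions = $158.45 + $279.61 + $559.32 + $32.90 + $46.60 + $37.28 + $11.18 + $96.53 = $1221.87
Net pay = $3728.18 − $1221.87 = $2506.31

$2506.31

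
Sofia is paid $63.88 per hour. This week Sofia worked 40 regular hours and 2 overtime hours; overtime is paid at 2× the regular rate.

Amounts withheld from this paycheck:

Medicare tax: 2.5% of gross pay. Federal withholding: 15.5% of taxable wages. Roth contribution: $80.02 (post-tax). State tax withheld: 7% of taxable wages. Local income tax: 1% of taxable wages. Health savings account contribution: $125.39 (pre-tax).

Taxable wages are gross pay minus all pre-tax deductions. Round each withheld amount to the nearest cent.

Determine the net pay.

$1903.99

Regular pay: 40 × $63.88 = $2555.20
Overtime pay: 2 × $63.88 × 2 = $255.52
Gross pay = $2555.20 + $255.52 = $2810.72
Health savings account contribution: $125.39
Taxable wages = $2810.72 − $125.39 = $2685.33
Federal withholding: $2685.33 × 0.155 = $416.23
Local income tax: $2685.33 × 0.01 = $26.85
State tax withheld: $2685.33 × 0.07 = $187.97
Medicare tax: $2810.72 × 0.025 = $70.27
Roth contribution: $80.02
Total deductions = $125.39 + $416.23 + $26.85 + $187.97 + $70.27 + $80.02 = $906.73
Net pay = $2810.72 − $906.73 = $1903.99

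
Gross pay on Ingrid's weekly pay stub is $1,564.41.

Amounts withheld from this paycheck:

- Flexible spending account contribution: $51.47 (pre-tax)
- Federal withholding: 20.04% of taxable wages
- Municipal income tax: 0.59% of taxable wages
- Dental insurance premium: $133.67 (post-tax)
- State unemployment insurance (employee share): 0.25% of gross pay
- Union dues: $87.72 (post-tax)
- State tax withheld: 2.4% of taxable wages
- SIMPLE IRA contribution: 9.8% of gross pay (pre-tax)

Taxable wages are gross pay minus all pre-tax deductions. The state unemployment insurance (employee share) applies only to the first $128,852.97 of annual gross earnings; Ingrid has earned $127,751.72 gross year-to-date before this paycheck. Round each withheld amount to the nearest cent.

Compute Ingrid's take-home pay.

$822.37

Flexible spending account contribution: $51.47
SIMPLE IRA contribution: $1,564.41 × 0.098 = $153.31
Pre-tax total = $51.47 + $153.31 = $204.78
Taxable wages = $1,564.41 − $204.78 = $1,359.63
Federal withholding: $1,359.63 × 0.2004 = $272.47
State tax withheld: $1,359.63 × 0.024 = $32.63
Municipal income tax: $1,359.63 × 0.0059 = $8.02
State unemployment insurance (employee share): only $128,852.97 − $127,751.72 = $1,101.25 of this check is subject → $1,101.25 × 0.0025 = $2.75
Dental insurance premium: $133.67
Union dues: $87.72
Total deductions = $51.47 + $153.31 + $272.47 + $32.63 + $8.02 + $2.75 + $133.67 + $87.72 = $742.04
Net pay = $1,564.41 − $742.04 = $822.37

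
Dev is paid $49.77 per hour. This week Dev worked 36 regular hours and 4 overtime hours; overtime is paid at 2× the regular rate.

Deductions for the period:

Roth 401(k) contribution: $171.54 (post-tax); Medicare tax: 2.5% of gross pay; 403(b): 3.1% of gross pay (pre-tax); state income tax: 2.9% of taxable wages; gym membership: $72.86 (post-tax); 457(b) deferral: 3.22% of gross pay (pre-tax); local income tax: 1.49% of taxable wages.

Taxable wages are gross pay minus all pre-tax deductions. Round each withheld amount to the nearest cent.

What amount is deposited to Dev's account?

$1662.27

Regular pay: 36 × $49.77 = $1791.72
Overtime pay: 4 × $49.77 × 2 = $398.16
Gross pay = $1791.72 + $398.16 = $2189.88
403(b): $2189.88 × 0.031 = $67.89
457(b) deferral: $2189.88 × 0.0322 = $70.51
Pre-tax total = $67.89 + $70.51 = $138.40
Taxable wages = $2189.88 − $138.40 = $2051.48
State income tax: $2051.48 × 0.029 = $59.49
Local income tax: $2051.48 × 0.0149 = $30.57
Medicare tax: $2189.88 × 0.025 = $54.75
Gym membership: $72.86
Roth 401(k) contribution: $171.54
Total deductions = $67.89 + $70.51 + $59.49 + $30.57 + $54.75 + $72.86 + $171.54 = $527.61
Net pay = $2189.88 − $527.61 = $1662.27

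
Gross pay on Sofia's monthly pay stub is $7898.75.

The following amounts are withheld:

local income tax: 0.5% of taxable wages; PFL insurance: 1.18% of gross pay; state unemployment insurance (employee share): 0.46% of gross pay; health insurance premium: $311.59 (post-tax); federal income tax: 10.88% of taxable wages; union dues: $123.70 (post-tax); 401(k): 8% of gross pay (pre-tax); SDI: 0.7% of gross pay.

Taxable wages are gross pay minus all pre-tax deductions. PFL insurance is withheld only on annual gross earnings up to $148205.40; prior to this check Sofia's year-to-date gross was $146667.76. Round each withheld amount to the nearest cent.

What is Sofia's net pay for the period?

$5894.84

401(k): $7898.75 × 0.08 = $631.90
Taxable wages = $7898.75 − $631.90 = $7266.85
Local income tax: $7266.85 × 0.005 = $36.33
Federal income tax: $7266.85 × 0.1088 = $790.63
SDI: $7898.75 × 0.007 = $55.29
PFL insurance: only $148205.40 − $146667.76 = $1537.64 of this check is subject → $1537.64 × 0.0118 = $18.14
State unemployment insurance (employee share): $7898.75 × 0.0046 = $36.33
Health insurance premium: $311.59
Union dues: $123.70
Total deductions = $631.90 + $36.33 + $790.63 + $55.29 + $18.14 + $36.33 + $311.59 + $123.70 = $2003.91
Net pay = $7898.75 − $2003.91 = $5894.84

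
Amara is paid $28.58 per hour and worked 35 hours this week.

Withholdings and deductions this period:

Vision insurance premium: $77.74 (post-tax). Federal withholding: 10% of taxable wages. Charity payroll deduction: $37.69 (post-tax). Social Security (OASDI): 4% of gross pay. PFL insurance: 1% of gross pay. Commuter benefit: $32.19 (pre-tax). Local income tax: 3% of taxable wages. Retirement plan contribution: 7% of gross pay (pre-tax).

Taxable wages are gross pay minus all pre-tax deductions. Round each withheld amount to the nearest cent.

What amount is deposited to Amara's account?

$615.90

Gross pay: 35 × $28.58 = $1,000.30
Commuter benefit: $32.19
Retirement plan contribution: $1,000.30 × 0.07 = $70.02
Pre-tax total = $32.19 + $70.02 = $102.21
Taxable wages = $1,000.30 − $102.21 = $898.09
Federal withholding: $898.09 × 0.1 = $89.81
Local income tax: $898.09 × 0.03 = $26.94
PFL insurance: $1,000.30 × 0.01 = $10.00
Social Security (OASDI): $1,000.30 × 0.04 = $40.01
Charity payroll deduction: $37.69
Vision insurance premium: $77.74
Total deductions = $32.19 + $70.02 + $89.81 + $26.94 + $10.00 + $40.01 + $37.69 + $77.74 = $384.40
Net pay = $1,000.30 − $384.40 = $615.90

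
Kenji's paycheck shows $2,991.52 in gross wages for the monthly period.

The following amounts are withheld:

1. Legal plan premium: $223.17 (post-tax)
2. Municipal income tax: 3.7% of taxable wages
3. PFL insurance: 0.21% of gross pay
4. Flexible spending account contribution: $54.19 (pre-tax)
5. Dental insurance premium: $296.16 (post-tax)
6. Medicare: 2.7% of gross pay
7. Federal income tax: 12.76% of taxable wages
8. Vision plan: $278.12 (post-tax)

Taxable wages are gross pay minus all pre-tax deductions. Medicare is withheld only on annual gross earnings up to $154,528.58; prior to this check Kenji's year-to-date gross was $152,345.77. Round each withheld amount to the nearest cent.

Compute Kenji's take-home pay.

$1,591.18

Flexible spending account contribution: $54.19
Taxable wages = $2,991.52 − $54.19 = $2,937.33
Municipal income tax: $2,937.33 × 0.037 = $108.68
Federal income tax: $2,937.33 × 0.1276 = $374.80
PFL insurance: $2,991.52 × 0.0021 = $6.28
Medicare: only $154,528.58 − $152,345.77 = $2,182.81 of this check is subject → $2,182.81 × 0.027 = $58.94
Dental insurance premium: $296.16
Legal plan premium: $223.17
Vision plan: $278.12
Total deductions = $54.19 + $108.68 + $374.80 + $6.28 + $58.94 + $296.16 + $223.17 + $278.12 = $1,400.34
Net pay = $2,991.52 − $1,400.34 = $1,591.18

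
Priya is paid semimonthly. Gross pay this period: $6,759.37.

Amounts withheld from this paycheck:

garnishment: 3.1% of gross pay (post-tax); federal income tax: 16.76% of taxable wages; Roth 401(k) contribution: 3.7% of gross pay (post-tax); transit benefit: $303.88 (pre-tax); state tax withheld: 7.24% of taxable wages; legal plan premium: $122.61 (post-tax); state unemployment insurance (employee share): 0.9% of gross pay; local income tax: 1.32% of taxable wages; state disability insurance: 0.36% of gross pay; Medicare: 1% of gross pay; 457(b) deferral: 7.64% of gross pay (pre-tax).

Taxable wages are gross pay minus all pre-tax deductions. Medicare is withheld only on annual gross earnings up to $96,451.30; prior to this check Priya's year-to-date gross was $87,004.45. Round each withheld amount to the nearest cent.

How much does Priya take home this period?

Transit benefit: $303.88
457(b) deferral: $6,759.37 × 0.0764 = $516.42
Pre-tax total = $303.88 + $516.42 = $820.30
Taxable wages = $6,759.37 − $820.30 = $5,939.07
Federal income tax: $5,939.07 × 0.1676 = $995.39
State tax withheld: $5,939.07 × 0.0724 = $429.99
Local income tax: $5,939.07 × 0.0132 = $78.40
State disability insurance: $6,759.37 × 0.0036 = $24.33
State unemployment insurance (employee share): $6,759.37 × 0.009 = $60.83
Medicare: cap not yet reached, full $6,759.37 is subject → $6,759.37 × 0.01 = $67.59
Garnishment: $6,759.37 × 0.031 = $209.54
Legal plan premium: $122.61
Roth 401(k) contribution: $6,759.37 × 0.037 = $250.10
Total deductions = $303.88 + $516.42 + $995.39 + $429.99 + $78.40 + $24.33 + $60.83 + $67.59 + $209.54 + $122.61 + $250.10 = $3,059.08
Net pay = $6,759.37 − $3,059.08 = $3,700.29

$3,700.29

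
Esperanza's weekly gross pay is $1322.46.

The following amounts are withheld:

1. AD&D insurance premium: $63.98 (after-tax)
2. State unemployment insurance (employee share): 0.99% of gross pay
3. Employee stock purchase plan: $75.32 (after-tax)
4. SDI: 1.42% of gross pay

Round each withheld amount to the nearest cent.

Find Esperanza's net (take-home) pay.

$1151.29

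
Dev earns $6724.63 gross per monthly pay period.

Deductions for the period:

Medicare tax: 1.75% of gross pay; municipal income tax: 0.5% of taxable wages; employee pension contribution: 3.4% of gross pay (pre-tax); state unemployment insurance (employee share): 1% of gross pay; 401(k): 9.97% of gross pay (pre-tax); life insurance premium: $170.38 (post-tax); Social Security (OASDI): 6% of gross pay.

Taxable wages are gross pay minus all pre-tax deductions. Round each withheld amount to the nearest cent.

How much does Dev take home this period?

$5037.62

401(k): $6724.63 × 0.0997 = $670.45
Employee pension contribution: $6724.63 × 0.034 = $228.64
Pre-tax total = $670.45 + $228.64 = $899.09
Taxable wages = $6724.63 − $899.09 = $5825.54
Municipal income tax: $5825.54 × 0.005 = $29.13
Medicare tax: $6724.63 × 0.0175 = $117.68
State unemployment insurance (employee share): $6724.63 × 0.01 = $67.25
Social Security (OASDI): $6724.63 × 0.06 = $403.48
Life insurance premium: $170.38
Total deductions = $670.45 + $228.64 + $29.13 + $117.68 + $67.25 + $403.48 + $170.38 = $1687.01
Net pay = $6724.63 − $1687.01 = $5037.62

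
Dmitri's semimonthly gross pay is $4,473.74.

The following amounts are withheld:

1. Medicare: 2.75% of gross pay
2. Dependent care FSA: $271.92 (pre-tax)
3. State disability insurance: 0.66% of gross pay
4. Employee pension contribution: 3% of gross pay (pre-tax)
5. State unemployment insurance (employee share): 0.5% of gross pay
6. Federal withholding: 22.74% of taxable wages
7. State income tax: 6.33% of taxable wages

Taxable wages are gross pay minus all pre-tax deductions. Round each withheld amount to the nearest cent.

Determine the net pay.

Dependent care FSA: $271.92
Employee pension contribution: $4,473.74 × 0.03 = $134.21
Pre-tax total = $271.92 + $134.21 = $406.13
Taxable wages = $4,473.74 − $406.13 = $4,067.61
Federal withholding: $4,067.61 × 0.2274 = $924.97
State income tax: $4,067.61 × 0.0633 = $257.48
State disability insurance: $4,473.74 × 0.0066 = $29.53
State unemployment insurance (employee share): $4,473.74 × 0.005 = $22.37
Medicare: $4,473.74 × 0.0275 = $123.03
Total deductions = $271.92 + $134.21 + $924.97 + $257.48 + $29.53 + $22.37 + $123.03 = $1,763.51
Net pay = $4,473.74 − $1,763.51 = $2,710.23

$2,710.23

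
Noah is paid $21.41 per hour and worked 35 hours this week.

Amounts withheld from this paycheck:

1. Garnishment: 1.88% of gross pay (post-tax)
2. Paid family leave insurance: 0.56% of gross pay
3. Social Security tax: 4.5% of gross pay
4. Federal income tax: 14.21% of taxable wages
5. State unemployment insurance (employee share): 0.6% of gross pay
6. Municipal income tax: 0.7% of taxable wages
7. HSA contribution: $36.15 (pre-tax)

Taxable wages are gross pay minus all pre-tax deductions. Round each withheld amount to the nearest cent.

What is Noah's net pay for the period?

$550.35

Gross pay: 35 × $21.41 = $749.35
HSA contribution: $36.15
Taxable wages = $749.35 − $36.15 = $713.20
Municipal income tax: $713.20 × 0.007 = $4.99
Federal income tax: $713.20 × 0.1421 = $101.35
State unemployment insurance (employee share): $749.35 × 0.006 = $4.50
Paid family leave insurance: $749.35 × 0.0056 = $4.20
Social Security tax: $749.35 × 0.045 = $33.72
Garnishment: $749.35 × 0.0188 = $14.09
Total deductions = $36.15 + $4.99 + $101.35 + $4.50 + $4.20 + $33.72 + $14.09 = $199.00
Net pay = $749.35 − $199.00 = $550.35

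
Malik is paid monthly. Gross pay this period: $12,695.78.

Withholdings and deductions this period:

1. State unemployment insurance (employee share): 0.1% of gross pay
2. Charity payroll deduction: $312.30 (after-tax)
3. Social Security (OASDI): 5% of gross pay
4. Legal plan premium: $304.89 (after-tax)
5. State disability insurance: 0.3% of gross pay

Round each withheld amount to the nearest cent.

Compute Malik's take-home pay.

$11,393.01

Social Security (OASDI): $12,695.78 × 0.05 = $634.79
State unemployment insurance (employee share): $12,695.78 × 0.001 = $12.70
State disability insurance: $12,695.78 × 0.003 = $38.09
Legal plan premium: $304.89
Charity payroll deduction: $312.30
Total deductions = $634.79 + $12.70 + $38.09 + $304.89 + $312.30 = $1,302.77
Net pay = $12,695.78 − $1,302.77 = $11,393.01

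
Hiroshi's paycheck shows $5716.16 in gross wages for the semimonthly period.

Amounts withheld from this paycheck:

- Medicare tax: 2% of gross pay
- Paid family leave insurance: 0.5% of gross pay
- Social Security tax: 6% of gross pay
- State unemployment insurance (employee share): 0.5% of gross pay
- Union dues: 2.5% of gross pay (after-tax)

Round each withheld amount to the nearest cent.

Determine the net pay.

$5058.81

State unemployment insurance (employee share): $5716.16 × 0.005 = $28.58
Medicare tax: $5716.16 × 0.02 = $114.32
Social Security tax: $5716.16 × 0.06 = $342.97
Paid family leave insurance: $5716.16 × 0.005 = $28.58
Union dues: $5716.16 × 0.025 = $142.90
Total deductions = $28.58 + $114.32 + $342.97 + $28.58 + $142.90 = $657.35
Net pay = $5716.16 − $657.35 = $5058.81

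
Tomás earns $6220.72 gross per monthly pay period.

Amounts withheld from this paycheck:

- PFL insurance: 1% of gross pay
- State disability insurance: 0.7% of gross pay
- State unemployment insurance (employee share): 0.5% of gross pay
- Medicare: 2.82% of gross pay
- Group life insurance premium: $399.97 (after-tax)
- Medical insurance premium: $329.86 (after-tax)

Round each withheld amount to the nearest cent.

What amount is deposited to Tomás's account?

$5178.61

State disability insurance: $6220.72 × 0.007 = $43.55
State unemployment insurance (employee share): $6220.72 × 0.005 = $31.10
PFL insurance: $6220.72 × 0.01 = $62.21
Medicare: $6220.72 × 0.0282 = $175.42
Group life insurance premium: $399.97
Medical insurance premium: $329.86
Total deductions = $43.55 + $31.10 + $62.21 + $175.42 + $399.97 + $329.86 = $1042.11
Net pay = $6220.72 − $1042.11 = $5178.61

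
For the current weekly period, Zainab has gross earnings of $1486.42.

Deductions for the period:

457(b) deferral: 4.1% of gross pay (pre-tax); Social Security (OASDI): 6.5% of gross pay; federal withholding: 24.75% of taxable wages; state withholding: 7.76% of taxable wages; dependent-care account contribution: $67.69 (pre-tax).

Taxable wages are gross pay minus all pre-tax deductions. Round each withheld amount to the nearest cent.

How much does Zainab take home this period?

$819.76

457(b) deferral: $1486.42 × 0.041 = $60.94
Dependent-care account contribution: $67.69
Pre-tax total = $60.94 + $67.69 = $128.63
Taxable wages = $1486.42 − $128.63 = $1357.79
Federal withholding: $1357.79 × 0.2475 = $336.05
State withholding: $1357.79 × 0.0776 = $105.36
Social Security (OASDI): $1486.42 × 0.065 = $96.62
Total deductions = $60.94 + $67.69 + $336.05 + $105.36 + $96.62 = $666.66
Net pay = $1486.42 − $666.66 = $819.76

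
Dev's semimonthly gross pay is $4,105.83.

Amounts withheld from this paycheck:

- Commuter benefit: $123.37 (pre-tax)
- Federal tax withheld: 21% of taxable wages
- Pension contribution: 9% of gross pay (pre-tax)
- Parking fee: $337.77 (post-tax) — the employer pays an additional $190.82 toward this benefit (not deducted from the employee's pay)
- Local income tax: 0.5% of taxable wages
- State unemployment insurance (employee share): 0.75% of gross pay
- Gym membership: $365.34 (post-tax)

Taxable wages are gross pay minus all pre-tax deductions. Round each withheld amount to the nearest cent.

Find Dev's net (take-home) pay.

Pension contribution: $4,105.83 × 0.09 = $369.52
Commuter benefit: $123.37
Pre-tax total = $369.52 + $123.37 = $492.89
Taxable wages = $4,105.83 − $492.89 = $3,612.94
Local income tax: $3,612.94 × 0.005 = $18.06
Federal tax withheld: $3,612.94 × 0.21 = $758.72
State unemployment insurance (employee share): $4,105.83 × 0.0075 = $30.79
Parking fee: $337.77
Gym membership: $365.34
(Employer's $190.82 toward parking fee is not withheld from the employee.)
Total deductions = $369.52 + $123.37 + $18.06 + $758.72 + $30.79 + $337.77 + $365.34 = $2,003.57
Net pay = $4,105.83 − $2,003.57 = $2,102.26

$2,102.26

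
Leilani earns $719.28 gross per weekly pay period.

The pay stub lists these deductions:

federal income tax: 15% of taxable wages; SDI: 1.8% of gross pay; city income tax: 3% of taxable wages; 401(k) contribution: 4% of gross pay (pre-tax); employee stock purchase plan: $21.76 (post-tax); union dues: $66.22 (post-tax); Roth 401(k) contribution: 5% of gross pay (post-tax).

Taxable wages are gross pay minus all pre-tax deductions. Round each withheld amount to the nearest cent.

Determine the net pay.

401(k) contribution: $719.28 × 0.04 = $28.77
Taxable wages = $719.28 − $28.77 = $690.51
Federal income tax: $690.51 × 0.15 = $103.58
City income tax: $690.51 × 0.03 = $20.72
SDI: $719.28 × 0.018 = $12.95
Roth 401(k) contribution: $719.28 × 0.05 = $35.96
Employee stock purchase plan: $21.76
Union dues: $66.22
Total deductions = $28.77 + $103.58 + $20.72 + $12.95 + $35.96 + $21.76 + $66.22 = $289.96
Net pay = $719.28 − $289.96 = $429.32

$429.32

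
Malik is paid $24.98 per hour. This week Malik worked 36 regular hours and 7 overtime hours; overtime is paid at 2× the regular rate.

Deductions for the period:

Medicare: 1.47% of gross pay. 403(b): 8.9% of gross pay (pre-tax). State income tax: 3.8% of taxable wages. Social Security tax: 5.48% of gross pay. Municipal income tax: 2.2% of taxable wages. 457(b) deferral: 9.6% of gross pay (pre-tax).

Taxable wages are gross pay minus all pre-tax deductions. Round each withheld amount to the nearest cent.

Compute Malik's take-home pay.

Regular pay: 36 × $24.98 = $899.28
Overtime pay: 7 × $24.98 × 2 = $349.72
Gross pay = $899.28 + $349.72 = $1,249.00
457(b) deferral: $1,249.00 × 0.096 = $119.90
403(b): $1,249.00 × 0.089 = $111.16
Pre-tax total = $119.90 + $111.16 = $231.06
Taxable wages = $1,249.00 − $231.06 = $1,017.94
State income tax: $1,017.94 × 0.038 = $38.68
Municipal income tax: $1,017.94 × 0.022 = $22.39
Medicare: $1,249.00 × 0.0147 = $18.36
Social Security tax: $1,249.00 × 0.0548 = $68.45
Total deductions = $119.90 + $111.16 + $38.68 + $22.39 + $18.36 + $68.45 = $378.94
Net pay = $1,249.00 − $378.94 = $870.06

$870.06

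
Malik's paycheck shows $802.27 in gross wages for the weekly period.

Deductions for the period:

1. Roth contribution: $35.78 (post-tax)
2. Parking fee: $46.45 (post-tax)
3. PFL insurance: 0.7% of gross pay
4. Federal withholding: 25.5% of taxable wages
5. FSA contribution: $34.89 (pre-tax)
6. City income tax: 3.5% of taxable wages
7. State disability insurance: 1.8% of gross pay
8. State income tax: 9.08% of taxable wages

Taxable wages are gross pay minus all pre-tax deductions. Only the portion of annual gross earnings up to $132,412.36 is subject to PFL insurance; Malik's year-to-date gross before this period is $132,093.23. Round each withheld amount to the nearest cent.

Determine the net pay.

$376.26

FSA contribution: $34.89
Taxable wages = $802.27 − $34.89 = $767.38
Federal withholding: $767.38 × 0.255 = $195.68
City income tax: $767.38 × 0.035 = $26.86
State income tax: $767.38 × 0.0908 = $69.68
State disability insurance: $802.27 × 0.018 = $14.44
PFL insurance: only $132,412.36 − $132,093.23 = $319.13 of this check is subject → $319.13 × 0.007 = $2.23
Parking fee: $46.45
Roth contribution: $35.78
Total deductions = $34.89 + $195.68 + $26.86 + $69.68 + $14.44 + $2.23 + $46.45 + $35.78 = $426.01
Net pay = $802.27 − $426.01 = $376.26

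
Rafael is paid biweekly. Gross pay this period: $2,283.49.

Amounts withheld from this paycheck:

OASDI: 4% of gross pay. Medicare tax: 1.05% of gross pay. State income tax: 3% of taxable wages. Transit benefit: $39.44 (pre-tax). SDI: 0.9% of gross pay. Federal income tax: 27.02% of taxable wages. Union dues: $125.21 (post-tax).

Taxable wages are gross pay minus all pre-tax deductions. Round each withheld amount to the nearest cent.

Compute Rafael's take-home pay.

$1,309.31

Transit benefit: $39.44
Taxable wages = $2,283.49 − $39.44 = $2,244.05
State income tax: $2,244.05 × 0.03 = $67.32
Federal income tax: $2,244.05 × 0.2702 = $606.34
SDI: $2,283.49 × 0.009 = $20.55
Medicare tax: $2,283.49 × 0.0105 = $23.98
OASDI: $2,283.49 × 0.04 = $91.34
Union dues: $125.21
Total deductions = $39.44 + $67.32 + $606.34 + $20.55 + $23.98 + $91.34 + $125.21 = $974.18
Net pay = $2,283.49 − $974.18 = $1,309.31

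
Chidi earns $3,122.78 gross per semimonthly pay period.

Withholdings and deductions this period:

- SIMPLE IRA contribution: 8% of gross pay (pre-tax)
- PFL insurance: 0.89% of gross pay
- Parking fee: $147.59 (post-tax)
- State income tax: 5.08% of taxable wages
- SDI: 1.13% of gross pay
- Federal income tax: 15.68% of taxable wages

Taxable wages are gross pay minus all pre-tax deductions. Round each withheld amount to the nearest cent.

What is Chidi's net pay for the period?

SIMPLE IRA contribution: $3,122.78 × 0.08 = $249.82
Taxable wages = $3,122.78 − $249.82 = $2,872.96
State income tax: $2,872.96 × 0.0508 = $145.95
Federal income tax: $2,872.96 × 0.1568 = $450.48
SDI: $3,122.78 × 0.0113 = $35.29
PFL insurance: $3,122.78 × 0.0089 = $27.79
Parking fee: $147.59
Total deductions = $249.82 + $145.95 + $450.48 + $35.29 + $27.79 + $147.59 = $1,056.92
Net pay = $3,122.78 − $1,056.92 = $2,065.86

$2,065.86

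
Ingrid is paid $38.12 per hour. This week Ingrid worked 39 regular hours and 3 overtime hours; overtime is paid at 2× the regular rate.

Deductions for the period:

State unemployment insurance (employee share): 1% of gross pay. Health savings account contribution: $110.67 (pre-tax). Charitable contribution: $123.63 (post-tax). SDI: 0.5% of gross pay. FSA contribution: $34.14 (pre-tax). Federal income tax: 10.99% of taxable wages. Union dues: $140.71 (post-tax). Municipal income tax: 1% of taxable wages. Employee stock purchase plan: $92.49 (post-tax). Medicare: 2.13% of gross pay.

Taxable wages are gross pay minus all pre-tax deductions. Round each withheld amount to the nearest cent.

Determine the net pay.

$963.17

Regular pay: 39 × $38.12 = $1486.68
Overtime pay: 3 × $38.12 × 2 = $228.72
Gross pay = $1486.68 + $228.72 = $1715.40
Health savings account contribution: $110.67
FSA contribution: $34.14
Pre-tax total = $110.67 + $34.14 = $144.81
Taxable wages = $1715.40 − $144.81 = $1570.59
Federal income tax: $1570.59 × 0.1099 = $172.61
Municipal income tax: $1570.59 × 0.01 = $15.71
State unemployment insurance (employee share): $1715.40 × 0.01 = $17.15
SDI: $1715.40 × 0.005 = $8.58
Medicare: $1715.40 × 0.0213 = $36.54
Union dues: $140.71
Charitable contribution: $123.63
Employee stock purchase plan: $92.49
Total deductions = $110.67 + $34.14 + $172.61 + $15.71 + $17.15 + $8.58 + $36.54 + $140.71 + $123.63 + $92.49 = $752.23
Net pay = $1715.40 − $752.23 = $963.17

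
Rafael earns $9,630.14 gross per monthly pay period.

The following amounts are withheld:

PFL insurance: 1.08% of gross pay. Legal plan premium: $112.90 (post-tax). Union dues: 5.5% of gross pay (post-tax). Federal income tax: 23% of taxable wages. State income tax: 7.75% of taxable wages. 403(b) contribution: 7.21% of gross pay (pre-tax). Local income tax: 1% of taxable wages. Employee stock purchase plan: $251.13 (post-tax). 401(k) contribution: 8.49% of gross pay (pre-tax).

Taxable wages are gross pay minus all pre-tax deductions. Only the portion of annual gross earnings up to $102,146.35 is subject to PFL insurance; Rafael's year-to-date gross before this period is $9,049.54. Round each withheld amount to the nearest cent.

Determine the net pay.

403(b) contribution: $9,630.14 × 0.0721 = $694.33
401(k) contribution: $9,630.14 × 0.0849 = $817.60
Pre-tax total = $694.33 + $817.60 = $1,511.93
Taxable wages = $9,630.14 − $1,511.93 = $8,118.21
Local income tax: $8,118.21 × 0.01 = $81.18
Federal income tax: $8,118.21 × 0.23 = $1,867.19
State income tax: $8,118.21 × 0.0775 = $629.16
PFL insurance: cap not yet reached, full $9,630.14 is subject → $9,630.14 × 0.0108 = $104.01
Employee stock purchase plan: $251.13
Union dues: $9,630.14 × 0.055 = $529.66
Legal plan premium: $112.90
Total deductions = $694.33 + $817.60 + $81.18 + $1,867.19 + $629.16 + $104.01 + $251.13 + $529.66 + $112.90 = $5,087.16
Net pay = $9,630.14 − $5,087.16 = $4,542.98

$4,542.98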